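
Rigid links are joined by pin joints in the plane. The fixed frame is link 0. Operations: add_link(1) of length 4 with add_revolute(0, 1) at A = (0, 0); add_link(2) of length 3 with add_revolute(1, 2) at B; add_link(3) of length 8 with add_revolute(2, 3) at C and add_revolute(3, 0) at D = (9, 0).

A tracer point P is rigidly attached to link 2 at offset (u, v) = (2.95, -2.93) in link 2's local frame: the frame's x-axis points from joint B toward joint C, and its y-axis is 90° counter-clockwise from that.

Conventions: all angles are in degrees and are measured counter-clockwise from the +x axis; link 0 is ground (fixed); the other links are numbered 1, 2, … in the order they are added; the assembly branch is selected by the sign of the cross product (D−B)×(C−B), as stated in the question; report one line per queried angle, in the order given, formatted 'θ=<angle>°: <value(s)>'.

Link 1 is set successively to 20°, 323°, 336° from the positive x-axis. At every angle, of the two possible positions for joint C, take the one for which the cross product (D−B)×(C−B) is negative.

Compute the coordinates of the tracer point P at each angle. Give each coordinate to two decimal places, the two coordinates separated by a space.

A=(0,0), D=(9.00,0)
θ=20°: B = A + 4.00·(cos20°, sin20°) = (3.7588, 1.3681)
θ=20°: |BD| = 5.4168
θ=20°: circle(B,3.00) ∩ circle(D,8.00): a=-2.3683, h=1.8415
θ=20°:   candidates: C₊=(1.9323,3.7480) cross=9.975; C₋=(1.0021,0.1845) cross=-9.975
θ=20°:   branch - wants cross < 0 → take C=(1.0021,0.1845) (cross=-9.975)
θ=20°: ex = (C−B)/|BC| = (-0.9189,-0.3945); ey = (0.3945,-0.9189)
θ=20°: P = B + 2.95·ex + -2.93·ey = (-0.1079,2.8965)
θ=323°: B = A + 4.00·(cos323°, sin323°) = (3.1945, -2.4073)
θ=323°: |BD| = 6.2848
θ=323°: circle(B,3.00) ∩ circle(D,8.00): a=-1.2333, h=2.7348
θ=323°:   candidates: C₊=(1.0078,-0.3534) cross=17.187; C₋=(3.1028,-5.4059) cross=-17.187
θ=323°:   branch - wants cross < 0 → take C=(3.1028,-5.4059) (cross=-17.187)
θ=323°: ex = (C−B)/|BC| = (-0.0306,-0.9995); ey = (0.9995,-0.0306)
θ=323°: P = B + 2.95·ex + -2.93·ey = (0.1757,-5.2663)
θ=336°: B = A + 4.00·(cos336°, sin336°) = (3.6542, -1.6269)
θ=336°: |BD| = 5.5879
θ=336°: circle(B,3.00) ∩ circle(D,8.00): a=-2.1274, h=2.1152
θ=336°:   candidates: C₊=(1.0031,-0.2227) cross=11.820; C₋=(2.2348,-4.2699) cross=-11.820
θ=336°:   branch - wants cross < 0 → take C=(2.2348,-4.2699) (cross=-11.820)
θ=336°: ex = (C−B)/|BC| = (-0.4731,-0.8810); ey = (0.8810,-0.4731)
θ=336°: P = B + 2.95·ex + -2.93·ey = (-0.3228,-2.8397)

θ=20°: -0.11 2.90
θ=323°: 0.18 -5.27
θ=336°: -0.32 -2.84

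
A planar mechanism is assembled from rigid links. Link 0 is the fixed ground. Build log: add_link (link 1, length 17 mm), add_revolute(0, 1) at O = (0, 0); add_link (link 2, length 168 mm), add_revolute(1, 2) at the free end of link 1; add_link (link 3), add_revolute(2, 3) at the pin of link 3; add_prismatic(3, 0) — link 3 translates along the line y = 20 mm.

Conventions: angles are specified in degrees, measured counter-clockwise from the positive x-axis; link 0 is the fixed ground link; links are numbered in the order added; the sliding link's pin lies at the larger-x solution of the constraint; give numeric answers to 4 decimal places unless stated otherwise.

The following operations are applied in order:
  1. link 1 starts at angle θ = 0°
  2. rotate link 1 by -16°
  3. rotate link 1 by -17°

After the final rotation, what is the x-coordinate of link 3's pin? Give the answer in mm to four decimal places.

geometry: r = 17 mm, L = 168 mm, e = 20 mm; θ starts at 0°
rotate link 1 by -16°: θ ← 0° -16° = -16°
rotate link 1 by -17°: θ ← -16° -17° = -33°
crank pin P = (r cos θ, r sin θ) = (14.257400, -9.258864)
h = r sin θ − e = -9.258864 − 20 = -29.258864
x = r cos θ + √(L² − h²) = 14.257400 + 165.432521 = 179.689920

179.6899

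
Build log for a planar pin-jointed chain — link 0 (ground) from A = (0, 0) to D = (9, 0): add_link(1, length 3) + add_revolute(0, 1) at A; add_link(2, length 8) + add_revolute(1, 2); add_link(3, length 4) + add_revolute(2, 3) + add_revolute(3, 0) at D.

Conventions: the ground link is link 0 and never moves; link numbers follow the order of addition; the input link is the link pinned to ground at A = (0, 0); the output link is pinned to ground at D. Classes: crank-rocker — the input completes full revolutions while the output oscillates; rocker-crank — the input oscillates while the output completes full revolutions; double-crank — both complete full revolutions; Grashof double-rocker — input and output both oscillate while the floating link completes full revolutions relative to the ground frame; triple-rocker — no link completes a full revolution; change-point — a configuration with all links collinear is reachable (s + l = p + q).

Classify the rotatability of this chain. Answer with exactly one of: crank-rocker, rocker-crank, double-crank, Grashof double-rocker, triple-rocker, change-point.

lengths: ground=9, input=3, coupler=8, output=4
sorted: s=3 (shortest), l=9 (longest), p+q=12
s + l = 12 vs p + q = 12
s + l = p + q → change-point (collinear configuration reachable)

change-point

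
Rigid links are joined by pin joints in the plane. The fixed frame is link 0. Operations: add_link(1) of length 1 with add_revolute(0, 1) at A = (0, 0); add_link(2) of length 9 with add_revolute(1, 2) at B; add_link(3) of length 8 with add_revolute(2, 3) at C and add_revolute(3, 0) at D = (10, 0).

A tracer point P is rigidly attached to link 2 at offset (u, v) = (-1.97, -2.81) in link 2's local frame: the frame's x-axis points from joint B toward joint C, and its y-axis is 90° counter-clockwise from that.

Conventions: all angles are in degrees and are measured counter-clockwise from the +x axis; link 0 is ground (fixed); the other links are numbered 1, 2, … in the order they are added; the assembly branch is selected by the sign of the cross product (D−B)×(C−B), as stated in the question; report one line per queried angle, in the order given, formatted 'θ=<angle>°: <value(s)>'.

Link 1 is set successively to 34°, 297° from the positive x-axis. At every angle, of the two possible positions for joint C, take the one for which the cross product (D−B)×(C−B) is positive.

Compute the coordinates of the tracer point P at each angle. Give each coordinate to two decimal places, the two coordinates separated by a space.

A=(0,0), D=(10.00,0)
θ=34°: B = A + 1.00·(cos34°, sin34°) = (0.8290, 0.5592)
θ=34°: |BD| = 9.1880
θ=34°: circle(B,9.00) ∩ circle(D,8.00): a=5.5191, h=7.1091
θ=34°:   candidates: C₊=(6.7706,7.3192) cross=65.318; C₋=(5.9053,-6.8726) cross=-65.318
θ=34°:   branch + wants cross > 0 → take C=(6.7706,7.3192) (cross=65.318)
θ=34°: ex = (C−B)/|BC| = (0.6602,0.7511); ey = (-0.7511,0.6602)
θ=34°: P = B + -1.97·ex + -2.81·ey = (1.6391,-2.7756)
θ=297°: B = A + 1.00·(cos297°, sin297°) = (0.4540, -0.8910)
θ=297°: |BD| = 9.5875
θ=297°: circle(B,9.00) ∩ circle(D,8.00): a=5.6803, h=6.9810
θ=297°:   candidates: C₊=(5.4610,6.5876) cross=66.930; C₋=(6.7585,-7.3139) cross=-66.930
θ=297°:   branch + wants cross > 0 → take C=(5.4610,6.5876) (cross=66.930)
θ=297°: ex = (C−B)/|BC| = (0.5563,0.8310); ey = (-0.8310,0.5563)
θ=297°: P = B + -1.97·ex + -2.81·ey = (1.6930,-4.0913)

θ=34°: 1.64 -2.78
θ=297°: 1.69 -4.09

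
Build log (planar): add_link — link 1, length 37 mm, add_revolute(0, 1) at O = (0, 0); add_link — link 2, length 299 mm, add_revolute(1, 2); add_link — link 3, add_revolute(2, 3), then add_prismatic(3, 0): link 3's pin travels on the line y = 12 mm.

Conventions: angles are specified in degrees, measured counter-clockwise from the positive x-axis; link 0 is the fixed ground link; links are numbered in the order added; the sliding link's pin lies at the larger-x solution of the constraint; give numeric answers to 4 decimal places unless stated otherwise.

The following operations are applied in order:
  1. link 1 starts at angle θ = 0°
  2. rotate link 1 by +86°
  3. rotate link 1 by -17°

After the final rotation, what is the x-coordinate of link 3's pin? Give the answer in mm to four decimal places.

geometry: r = 37 mm, L = 299 mm, e = 12 mm; θ starts at 0°
rotate link 1 by +86°: θ ← 0° +86° = 86°
rotate link 1 by -17°: θ ← 86° -17° = 69°
crank pin P = (r cos θ, r sin θ) = (13.259614, 34.542476)
h = r sin θ − e = 34.542476 − 12 = 22.542476
x = r cos θ + √(L² − h²) = 13.259614 + 298.149018 = 311.408632

311.4086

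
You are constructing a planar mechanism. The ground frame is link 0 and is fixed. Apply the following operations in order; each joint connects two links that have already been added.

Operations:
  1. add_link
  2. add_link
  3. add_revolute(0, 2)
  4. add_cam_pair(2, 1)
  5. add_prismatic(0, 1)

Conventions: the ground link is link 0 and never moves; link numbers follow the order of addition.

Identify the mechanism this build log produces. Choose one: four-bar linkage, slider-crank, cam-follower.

links: 3 (incl. ground); joints: 1 revolute, 1 prismatic, 1 higher (cam) pair, forming one closed loop
3 links, revolute + prismatic + higher pair in one loop → cam-follower

cam-follower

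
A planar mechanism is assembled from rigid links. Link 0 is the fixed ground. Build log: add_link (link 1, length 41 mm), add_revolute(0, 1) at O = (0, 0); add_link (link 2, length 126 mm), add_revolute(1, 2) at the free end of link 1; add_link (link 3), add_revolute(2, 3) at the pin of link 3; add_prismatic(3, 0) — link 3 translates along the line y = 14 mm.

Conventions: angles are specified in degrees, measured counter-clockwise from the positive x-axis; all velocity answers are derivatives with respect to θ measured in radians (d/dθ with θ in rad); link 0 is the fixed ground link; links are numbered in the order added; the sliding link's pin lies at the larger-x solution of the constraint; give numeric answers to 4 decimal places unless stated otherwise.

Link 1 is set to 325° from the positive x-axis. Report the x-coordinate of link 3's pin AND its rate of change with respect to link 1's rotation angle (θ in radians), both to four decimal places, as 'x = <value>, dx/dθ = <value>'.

geometry: r = 41 mm, L = 126 mm, e = 14 mm
crank pin P = (r cos θ, r sin θ) = (33.585234, -23.516634)
h = r sin θ − e = -23.516634 − 14 = -37.516634
x = r cos θ + √(L² − h²) = 33.585234 + 120.285087 = 153.870321
dx/dθ = −r sin θ − h·r cos θ/√(L² − h²) (θ in radians; h = -37.516634) = 33.991789

x = 153.8703, dx/dθ = 33.9918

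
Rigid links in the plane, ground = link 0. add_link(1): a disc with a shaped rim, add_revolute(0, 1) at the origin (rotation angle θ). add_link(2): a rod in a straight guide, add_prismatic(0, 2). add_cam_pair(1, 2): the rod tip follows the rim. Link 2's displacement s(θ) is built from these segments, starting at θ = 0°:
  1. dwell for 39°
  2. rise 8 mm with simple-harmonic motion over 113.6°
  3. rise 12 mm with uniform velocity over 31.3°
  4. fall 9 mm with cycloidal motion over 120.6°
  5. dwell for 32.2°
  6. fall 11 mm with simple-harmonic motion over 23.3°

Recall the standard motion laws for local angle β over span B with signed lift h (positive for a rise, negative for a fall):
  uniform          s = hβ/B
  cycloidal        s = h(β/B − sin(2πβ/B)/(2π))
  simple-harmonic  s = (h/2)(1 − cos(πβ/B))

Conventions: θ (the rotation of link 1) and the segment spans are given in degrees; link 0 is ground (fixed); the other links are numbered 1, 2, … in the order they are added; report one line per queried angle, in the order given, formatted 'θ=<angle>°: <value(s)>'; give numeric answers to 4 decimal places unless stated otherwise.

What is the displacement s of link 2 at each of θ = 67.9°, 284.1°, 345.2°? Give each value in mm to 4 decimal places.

segment 1 (0° to 39°, dwell): s unchanged at 0.0000
θ = 67.9° falls in segment 2 (39° to 152.6°, simple-harmonic, h = 8): β = 67.9 − 39 = 28.9°, B = 113.6°; Δs = 8/2·(1 − cos(π·0.2544)) = 1.2110; s = 0.0000 + 1.2110 = 1.2110
segment 2 (39° to 152.6°, simple-harmonic, h = 8) is passed completely: s = 0.0000 + (8) = 8.0000
segment 3 (152.6° to 183.9°, uniform, h = 12) is passed completely: s = 8.0000 + (12) = 20.0000
θ = 284.1° falls in segment 4 (183.9° to 304.5°, cycloidal, h = -9): β = 284.1 − 183.9 = 100.2°, B = 120.6°; Δs = -9·(0.8308 − sin(2π·0.8308)/(2π)) = -8.7291; s = 20.0000 − 8.7291 = 11.2709
segment 4 (183.9° to 304.5°, cycloidal, h = -9) is passed completely: s = 20.0000 + (-9) = 11.0000
segment 5 (304.5° to 336.7°, dwell): s unchanged at 11.0000
θ = 345.2° falls in segment 6 (336.7° to 360°, simple-harmonic, h = -11): β = 345.2 − 336.7 = 8.5°, B = 23.3°; Δs = -11/2·(1 − cos(π·0.3648)) = -3.2336; s = 11.0000 − 3.2336 = 7.7664

θ=67.9°: 1.2110
θ=284.1°: 11.2709
θ=345.2°: 7.7664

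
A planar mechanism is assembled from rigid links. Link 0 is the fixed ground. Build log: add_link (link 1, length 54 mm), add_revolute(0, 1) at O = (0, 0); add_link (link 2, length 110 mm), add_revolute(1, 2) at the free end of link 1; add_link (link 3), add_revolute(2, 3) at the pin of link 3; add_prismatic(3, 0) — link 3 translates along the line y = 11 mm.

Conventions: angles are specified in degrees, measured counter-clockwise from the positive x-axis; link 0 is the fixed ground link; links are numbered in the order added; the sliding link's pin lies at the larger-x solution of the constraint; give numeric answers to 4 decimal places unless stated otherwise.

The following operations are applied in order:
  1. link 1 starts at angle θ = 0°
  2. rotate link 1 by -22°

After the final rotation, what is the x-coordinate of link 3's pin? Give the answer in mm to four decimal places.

geometry: r = 54 mm, L = 110 mm, e = 11 mm; θ starts at 0°
rotate link 1 by -22°: θ ← 0° -22° = -22°
crank pin P = (r cos θ, r sin θ) = (50.067928, -20.228756)
h = r sin θ − e = -20.228756 − 11 = -31.228756
x = r cos θ + √(L² − h²) = 50.067928 + 105.474001 = 155.541929

155.5419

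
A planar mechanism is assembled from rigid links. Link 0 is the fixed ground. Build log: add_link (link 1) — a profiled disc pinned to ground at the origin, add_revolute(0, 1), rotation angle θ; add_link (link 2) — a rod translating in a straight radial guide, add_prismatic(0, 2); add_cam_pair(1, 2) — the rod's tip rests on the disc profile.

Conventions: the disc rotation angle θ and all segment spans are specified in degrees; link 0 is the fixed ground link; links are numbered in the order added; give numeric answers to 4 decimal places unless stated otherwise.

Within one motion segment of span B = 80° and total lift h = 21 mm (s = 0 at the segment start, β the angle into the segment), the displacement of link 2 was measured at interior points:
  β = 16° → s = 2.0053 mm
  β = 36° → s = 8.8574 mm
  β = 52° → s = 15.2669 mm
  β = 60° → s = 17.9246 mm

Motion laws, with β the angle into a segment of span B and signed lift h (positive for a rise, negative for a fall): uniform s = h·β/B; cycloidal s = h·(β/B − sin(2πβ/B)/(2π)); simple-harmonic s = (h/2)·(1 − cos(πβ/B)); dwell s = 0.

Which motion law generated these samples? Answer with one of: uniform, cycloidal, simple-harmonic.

candidates at β/B = r: uniform s = h·r (linear in β); cycloidal s = h·(r − sin(2πr)/(2π)); simple-harmonic s = (h/2)(1 − cos(πr))
β=16°: printed 2.0053 | uniform 4.2000, cycloidal 1.0213, simple-harmonic 2.0053
β=36°: printed 8.8574 | uniform 9.4500, cycloidal 8.4172, simple-harmonic 8.8574
β=52°: printed 15.2669 | uniform 13.6500, cycloidal 16.3539, simple-harmonic 15.2669
β=60°: printed 17.9246 | uniform 15.7500, cycloidal 19.0923, simple-harmonic 17.9246
only one law matches every sample → simple-harmonic

simple-harmonic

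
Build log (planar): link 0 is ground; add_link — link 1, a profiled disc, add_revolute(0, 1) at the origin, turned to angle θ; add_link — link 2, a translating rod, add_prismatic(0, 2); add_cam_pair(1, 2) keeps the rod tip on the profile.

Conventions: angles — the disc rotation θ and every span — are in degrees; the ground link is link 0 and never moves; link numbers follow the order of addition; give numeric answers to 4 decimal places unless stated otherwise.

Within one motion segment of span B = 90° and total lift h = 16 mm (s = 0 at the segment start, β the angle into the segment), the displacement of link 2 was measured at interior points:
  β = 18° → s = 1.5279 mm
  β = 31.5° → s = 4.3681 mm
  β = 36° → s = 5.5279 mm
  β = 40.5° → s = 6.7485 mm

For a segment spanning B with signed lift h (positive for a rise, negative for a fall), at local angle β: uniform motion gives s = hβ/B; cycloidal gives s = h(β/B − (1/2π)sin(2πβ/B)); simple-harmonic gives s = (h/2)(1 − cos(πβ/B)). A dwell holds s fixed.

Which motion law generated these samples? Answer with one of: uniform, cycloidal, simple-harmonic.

candidates at β/B = r: uniform s = h·r (linear in β); cycloidal s = h·(r − sin(2πr)/(2π)); simple-harmonic s = (h/2)(1 − cos(πr))
β=18°: printed 1.5279 | uniform 3.2000, cycloidal 0.7782, simple-harmonic 1.5279
β=31.5°: printed 4.3681 | uniform 5.6000, cycloidal 3.5399, simple-harmonic 4.3681
β=36°: printed 5.5279 | uniform 6.4000, cycloidal 4.9032, simple-harmonic 5.5279
β=40.5°: printed 6.7485 | uniform 7.2000, cycloidal 6.4131, simple-harmonic 6.7485
only one law matches every sample → simple-harmonic

simple-harmonic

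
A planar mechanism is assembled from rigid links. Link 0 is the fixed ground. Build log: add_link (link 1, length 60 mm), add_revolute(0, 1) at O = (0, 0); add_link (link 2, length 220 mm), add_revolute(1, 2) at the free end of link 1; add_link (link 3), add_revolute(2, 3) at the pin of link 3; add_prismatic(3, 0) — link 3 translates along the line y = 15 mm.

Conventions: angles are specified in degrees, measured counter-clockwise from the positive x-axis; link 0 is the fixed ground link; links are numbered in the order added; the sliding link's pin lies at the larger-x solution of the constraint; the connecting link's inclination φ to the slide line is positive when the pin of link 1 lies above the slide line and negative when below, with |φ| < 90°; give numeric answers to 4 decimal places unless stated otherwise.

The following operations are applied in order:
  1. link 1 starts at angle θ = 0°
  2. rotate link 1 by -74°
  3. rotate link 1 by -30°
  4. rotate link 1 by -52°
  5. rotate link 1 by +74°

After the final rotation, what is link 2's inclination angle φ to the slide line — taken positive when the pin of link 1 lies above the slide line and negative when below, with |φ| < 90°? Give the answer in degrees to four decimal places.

geometry: r = 60 mm, L = 220 mm, e = 15 mm; θ starts at 0°
rotate link 1 by -74°: θ ← 0° -74° = -74°
rotate link 1 by -30°: θ ← -74° -30° = -104°
rotate link 1 by -52°: θ ← -104° -52° = -156°
rotate link 1 by +74°: θ ← -156° +74° = -82°
h = r sin θ − e = -59.416084 − 15 = -74.416084
sin φ = h / L = -74.416084 / 220 = -0.33825493
φ = arcsin(-0.33825493) = -19.770590°

-19.7706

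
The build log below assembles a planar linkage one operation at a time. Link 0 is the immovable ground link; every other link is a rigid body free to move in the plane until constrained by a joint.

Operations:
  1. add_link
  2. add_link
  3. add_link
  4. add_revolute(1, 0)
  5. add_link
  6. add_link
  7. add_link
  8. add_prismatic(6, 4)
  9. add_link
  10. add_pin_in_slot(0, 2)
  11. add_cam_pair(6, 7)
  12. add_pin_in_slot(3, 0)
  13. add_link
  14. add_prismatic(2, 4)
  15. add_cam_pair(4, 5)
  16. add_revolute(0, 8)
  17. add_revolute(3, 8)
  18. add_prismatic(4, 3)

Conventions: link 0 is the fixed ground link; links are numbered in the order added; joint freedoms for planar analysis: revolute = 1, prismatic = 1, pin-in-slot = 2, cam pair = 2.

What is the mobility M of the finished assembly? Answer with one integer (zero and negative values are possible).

L=1 J1=0 J2=0
add link → L=2 J1=0 J2=0
add link → L=3 J1=0 J2=0
add link → L=4 J1=0 J2=0
R@1,0 dof=1 J1 → L=4 J1=1 J2=0
add link → L=5 J1=1 J2=0
add link → L=6 J1=1 J2=0
add link → L=7 J1=1 J2=0
P@6,4 dof=1 J1 → L=7 J1=2 J2=0
add link → L=8 J1=2 J2=0
PS@0,2 dof=2 J2 → L=8 J1=2 J2=1
C@6,7 dof=2 J2 → L=8 J1=2 J2=2
PS@3,0 dof=2 J2 → L=8 J1=2 J2=3
add link → L=9 J1=2 J2=3
P@2,4 dof=1 J1 → L=9 J1=3 J2=3
C@4,5 dof=2 J2 → L=9 J1=3 J2=4
R@0,8 dof=1 J1 → L=9 J1=4 J2=4
R@3,8 dof=1 J1 → L=9 J1=5 J2=4
P@4,3 dof=1 J1 → L=9 J1=6 J2=4
M=3(L−1)−2J1−J2=3·8−2·6−4=8

M = 8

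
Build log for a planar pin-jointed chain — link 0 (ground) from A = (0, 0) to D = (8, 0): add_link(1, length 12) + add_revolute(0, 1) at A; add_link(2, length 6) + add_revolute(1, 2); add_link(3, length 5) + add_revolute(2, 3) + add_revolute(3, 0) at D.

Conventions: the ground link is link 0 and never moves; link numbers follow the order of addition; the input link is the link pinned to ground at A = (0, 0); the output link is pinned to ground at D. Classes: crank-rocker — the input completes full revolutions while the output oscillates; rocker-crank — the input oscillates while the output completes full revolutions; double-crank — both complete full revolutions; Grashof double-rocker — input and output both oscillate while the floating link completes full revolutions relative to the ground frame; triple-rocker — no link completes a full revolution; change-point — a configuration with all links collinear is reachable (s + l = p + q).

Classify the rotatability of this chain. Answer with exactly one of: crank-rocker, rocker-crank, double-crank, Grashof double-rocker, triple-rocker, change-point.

lengths: ground=8, input=12, coupler=6, output=5
sorted: s=5 (shortest), l=12 (longest), p+q=14
s + l = 17 vs p + q = 14
s + l > p + q → non-Grashof → no link fully rotates → triple-rocker

triple-rocker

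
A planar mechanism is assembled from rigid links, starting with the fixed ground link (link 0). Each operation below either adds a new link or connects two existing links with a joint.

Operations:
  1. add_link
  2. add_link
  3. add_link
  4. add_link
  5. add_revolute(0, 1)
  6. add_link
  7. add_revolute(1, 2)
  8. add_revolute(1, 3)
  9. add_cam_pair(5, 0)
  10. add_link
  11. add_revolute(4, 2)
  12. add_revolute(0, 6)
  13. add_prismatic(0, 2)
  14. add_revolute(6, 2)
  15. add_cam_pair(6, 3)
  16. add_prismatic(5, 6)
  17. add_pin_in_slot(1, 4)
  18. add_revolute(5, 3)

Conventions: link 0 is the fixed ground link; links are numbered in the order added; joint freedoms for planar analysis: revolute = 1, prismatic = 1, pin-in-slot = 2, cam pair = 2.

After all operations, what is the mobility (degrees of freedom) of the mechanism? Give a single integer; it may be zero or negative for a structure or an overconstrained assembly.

(L,J1,J2)=(1,0,0); link0 fixed
link1: (2,0,0)
link2: (3,0,0)
link3: (4,0,0)
link4: (5,0,0)
R 0-1 [J1]: (5,1,0)
link5: (6,1,0)
R 1-2 [J1]: (6,2,0)
R 1-3 [J1]: (6,3,0)
C 5-0 [J2]: (6,3,1)
link6: (7,3,1)
R 4-2 [J1]: (7,4,1)
R 0-6 [J1]: (7,5,1)
P 0-2 [J1]: (7,6,1)
R 6-2 [J1]: (7,7,1)
C 6-3 [J2]: (7,7,2)
P 5-6 [J1]: (7,8,2)
PS 1-4 [J2]: (7,8,3)
R 5-3 [J1]: (7,9,3)
Grübler: 3·6 − 2·9 − 3 = -3

M = -3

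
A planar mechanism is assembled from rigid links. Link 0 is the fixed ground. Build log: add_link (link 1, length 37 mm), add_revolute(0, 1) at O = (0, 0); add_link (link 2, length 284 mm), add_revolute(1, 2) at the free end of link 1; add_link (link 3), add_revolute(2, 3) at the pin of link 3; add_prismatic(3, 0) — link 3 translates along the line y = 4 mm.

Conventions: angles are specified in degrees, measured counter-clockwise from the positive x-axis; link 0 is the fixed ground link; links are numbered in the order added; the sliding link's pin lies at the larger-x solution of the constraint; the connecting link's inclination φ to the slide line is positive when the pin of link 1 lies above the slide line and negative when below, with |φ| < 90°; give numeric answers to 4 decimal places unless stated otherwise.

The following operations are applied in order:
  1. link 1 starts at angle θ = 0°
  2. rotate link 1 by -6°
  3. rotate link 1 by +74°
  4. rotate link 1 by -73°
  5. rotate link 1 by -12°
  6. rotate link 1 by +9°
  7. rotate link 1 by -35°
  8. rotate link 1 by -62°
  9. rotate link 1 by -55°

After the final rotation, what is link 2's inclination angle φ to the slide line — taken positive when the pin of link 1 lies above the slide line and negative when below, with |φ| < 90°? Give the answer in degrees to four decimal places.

geometry: r = 37 mm, L = 284 mm, e = 4 mm; θ starts at 0°
rotate link 1 by -6°: θ ← 0° -6° = -6°
rotate link 1 by +74°: θ ← -6° +74° = 68°
rotate link 1 by -73°: θ ← 68° -73° = -5°
rotate link 1 by -12°: θ ← -5° -12° = -17°
rotate link 1 by +9°: θ ← -17° +9° = -8°
rotate link 1 by -35°: θ ← -8° -35° = -43°
rotate link 1 by -62°: θ ← -43° -62° = -105°
rotate link 1 by -55°: θ ← -105° -55° = -160°
h = r sin θ − e = -12.654745 − 4 = -16.654745
sin φ = h / L = -16.654745 / 284 = -0.05864347
φ = arcsin(-0.05864347) = -3.361952°

-3.3620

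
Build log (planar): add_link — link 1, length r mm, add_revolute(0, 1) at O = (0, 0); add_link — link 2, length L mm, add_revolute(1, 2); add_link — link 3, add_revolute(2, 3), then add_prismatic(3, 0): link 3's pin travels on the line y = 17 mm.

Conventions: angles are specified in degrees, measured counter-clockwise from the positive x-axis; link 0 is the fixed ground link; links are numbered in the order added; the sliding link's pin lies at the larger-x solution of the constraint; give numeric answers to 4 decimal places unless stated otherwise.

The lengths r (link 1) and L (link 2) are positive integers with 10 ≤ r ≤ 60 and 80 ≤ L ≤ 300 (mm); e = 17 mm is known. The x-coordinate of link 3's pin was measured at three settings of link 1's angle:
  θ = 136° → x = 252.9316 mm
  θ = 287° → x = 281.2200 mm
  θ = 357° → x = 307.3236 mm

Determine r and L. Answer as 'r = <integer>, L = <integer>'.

constraint per measurement: (x − r cos θ)² + (r sin θ − e)² = L²
subtracting the θ₁ and θ₂ equations cancels the r² and L² terms:
r = (x₁² − x₂²) / (2[(x₁cos θ₁ + e sin θ₁) − (x₂cos θ₂ + e sin θ₂)]) = 32.0000 → r = 32
L² = (x₁ − r cos θ₁)² + (r sin θ₁ − e)² = 76176.0070 → L = 276.0000 → L = 276
check at θ₃=357°: x = 307.3236 (printed 307.3236) ✓

r = 32, L = 276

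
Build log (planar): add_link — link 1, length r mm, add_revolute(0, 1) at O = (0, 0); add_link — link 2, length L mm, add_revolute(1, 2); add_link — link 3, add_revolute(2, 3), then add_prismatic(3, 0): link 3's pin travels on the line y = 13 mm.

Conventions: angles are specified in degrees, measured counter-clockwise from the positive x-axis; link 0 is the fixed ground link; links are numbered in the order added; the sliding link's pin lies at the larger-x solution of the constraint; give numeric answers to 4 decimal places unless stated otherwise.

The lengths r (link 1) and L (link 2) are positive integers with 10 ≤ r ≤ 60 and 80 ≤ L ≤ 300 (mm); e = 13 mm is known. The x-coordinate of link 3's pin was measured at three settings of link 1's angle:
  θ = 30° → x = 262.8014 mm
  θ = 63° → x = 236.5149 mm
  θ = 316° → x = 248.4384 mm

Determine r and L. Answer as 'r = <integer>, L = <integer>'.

constraint per measurement: (x − r cos θ)² + (r sin θ − e)² = L²
subtracting the θ₁ and θ₂ equations cancels the r² and L² terms:
r = (x₁² − x₂²) / (2[(x₁cos θ₁ + e sin θ₁) − (x₂cos θ₂ + e sin θ₂)]) = 57.0000 → r = 57
L² = (x₁ − r cos θ₁)² + (r sin θ₁ − e)² = 45796.0093 → L = 214.0000 → L = 214
check at θ₃=316°: x = 248.4384 (printed 248.4384) ✓

r = 57, L = 214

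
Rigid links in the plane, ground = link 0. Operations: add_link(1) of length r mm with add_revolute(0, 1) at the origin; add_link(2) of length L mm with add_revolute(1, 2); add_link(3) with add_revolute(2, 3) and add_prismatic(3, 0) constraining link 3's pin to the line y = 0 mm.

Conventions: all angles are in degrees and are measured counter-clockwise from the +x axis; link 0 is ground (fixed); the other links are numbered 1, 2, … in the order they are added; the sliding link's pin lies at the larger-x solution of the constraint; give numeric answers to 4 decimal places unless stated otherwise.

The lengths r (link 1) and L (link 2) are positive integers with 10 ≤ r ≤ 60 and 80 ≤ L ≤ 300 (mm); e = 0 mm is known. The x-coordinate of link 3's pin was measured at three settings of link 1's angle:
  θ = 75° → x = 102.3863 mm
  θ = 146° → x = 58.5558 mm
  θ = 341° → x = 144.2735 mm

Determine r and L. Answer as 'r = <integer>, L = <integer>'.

constraint per measurement: (x − r cos θ)² + (r sin θ − e)² = L²
subtracting the θ₁ and θ₂ equations cancels the r² and L² terms:
r = (x₁² − x₂²) / (2[(x₁cos θ₁ + e sin θ₁) − (x₂cos θ₂ + e sin θ₂)]) = 46.9999 → r = 47
L² = (x₁ − r cos θ₁)² + (r sin θ₁ − e)² = 10200.9991 → L = 101.0000 → L = 101
check at θ₃=341°: x = 144.2735 (printed 144.2735) ✓

r = 47, L = 101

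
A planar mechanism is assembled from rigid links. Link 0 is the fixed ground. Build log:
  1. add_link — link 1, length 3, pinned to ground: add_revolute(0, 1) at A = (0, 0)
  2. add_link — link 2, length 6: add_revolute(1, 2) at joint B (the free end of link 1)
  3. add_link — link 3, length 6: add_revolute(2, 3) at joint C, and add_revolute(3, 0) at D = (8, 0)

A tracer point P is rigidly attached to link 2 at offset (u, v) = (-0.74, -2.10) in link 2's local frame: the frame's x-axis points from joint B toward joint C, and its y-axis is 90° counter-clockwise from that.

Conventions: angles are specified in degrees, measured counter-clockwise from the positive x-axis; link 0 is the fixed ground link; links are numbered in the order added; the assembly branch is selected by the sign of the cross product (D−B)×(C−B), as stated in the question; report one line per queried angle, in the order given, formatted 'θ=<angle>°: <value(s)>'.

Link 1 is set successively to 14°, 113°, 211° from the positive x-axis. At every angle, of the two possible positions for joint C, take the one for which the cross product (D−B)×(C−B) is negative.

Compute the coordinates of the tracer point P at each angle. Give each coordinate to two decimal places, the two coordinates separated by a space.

A=(0,0), D=(8.00,0)
θ=14°: B = A + 3.00·(cos14°, sin14°) = (2.9109, 0.7258)
θ=14°: |BD| = 5.1406
θ=14°: circle(B,6.00) ∩ circle(D,6.00): a=2.5703, h=5.4216
θ=14°:   candidates: C₊=(6.2209,5.7302) cross=27.870; C₋=(4.6900,-5.0044) cross=-27.870
θ=14°:   branch - wants cross < 0 → take C=(4.6900,-5.0044) (cross=-27.870)
θ=14°: ex = (C−B)/|BC| = (0.2965,-0.9550); ey = (0.9550,0.2965)
θ=14°: P = B + -0.74·ex + -2.10·ey = (0.6859,0.8098)
θ=113°: B = A + 3.00·(cos113°, sin113°) = (-1.1722, 2.7615)
θ=113°: |BD| = 9.5789
θ=113°: circle(B,6.00) ∩ circle(D,6.00): a=4.7894, h=3.6140
θ=113°:   candidates: C₊=(4.4558,4.8413) cross=34.618; C₋=(2.3720,-2.0798) cross=-34.618
θ=113°:   branch - wants cross < 0 → take C=(2.3720,-2.0798) (cross=-34.618)
θ=113°: ex = (C−B)/|BC| = (0.5907,-0.8069); ey = (0.8069,0.5907)
θ=113°: P = B + -0.74·ex + -2.10·ey = (-3.3038,2.1181)
θ=211°: B = A + 3.00·(cos211°, sin211°) = (-2.5715, -1.5451)
θ=211°: |BD| = 10.6838
θ=211°: circle(B,6.00) ∩ circle(D,6.00): a=5.3419, h=2.7320
θ=211°:   candidates: C₊=(2.3191,1.9308) cross=29.189; C₋=(3.1094,-3.4759) cross=-29.189
θ=211°:   branch - wants cross < 0 → take C=(3.1094,-3.4759) (cross=-29.189)
θ=211°: ex = (C−B)/|BC| = (0.9468,-0.3218); ey = (0.3218,0.9468)
θ=211°: P = B + -0.74·ex + -2.10·ey = (-3.9479,-3.2953)

θ=14°: 0.69 0.81
θ=113°: -3.30 2.12
θ=211°: -3.95 -3.30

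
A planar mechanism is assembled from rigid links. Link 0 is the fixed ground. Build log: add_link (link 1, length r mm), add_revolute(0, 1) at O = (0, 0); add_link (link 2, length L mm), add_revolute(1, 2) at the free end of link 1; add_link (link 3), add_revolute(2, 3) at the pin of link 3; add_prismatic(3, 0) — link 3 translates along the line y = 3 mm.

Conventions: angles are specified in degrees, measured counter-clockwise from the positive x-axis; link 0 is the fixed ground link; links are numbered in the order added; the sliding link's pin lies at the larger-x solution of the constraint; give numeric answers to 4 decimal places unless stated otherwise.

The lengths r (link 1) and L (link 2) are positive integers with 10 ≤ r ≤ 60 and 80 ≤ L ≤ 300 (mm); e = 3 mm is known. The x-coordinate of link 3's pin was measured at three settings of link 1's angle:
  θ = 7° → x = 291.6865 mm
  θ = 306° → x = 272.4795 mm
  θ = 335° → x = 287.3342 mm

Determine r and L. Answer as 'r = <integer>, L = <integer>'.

constraint per measurement: (x − r cos θ)² + (r sin θ − e)² = L²
subtracting the θ₁ and θ₂ equations cancels the r² and L² terms:
r = (x₁² − x₂²) / (2[(x₁cos θ₁ + e sin θ₁) − (x₂cos θ₂ + e sin θ₂)]) = 41.0000 → r = 41
L² = (x₁ − r cos θ₁)² + (r sin θ₁ − e)² = 63001.0248 → L = 251.0000 → L = 251
check at θ₃=335°: x = 287.3342 (printed 287.3342) ✓

r = 41, L = 251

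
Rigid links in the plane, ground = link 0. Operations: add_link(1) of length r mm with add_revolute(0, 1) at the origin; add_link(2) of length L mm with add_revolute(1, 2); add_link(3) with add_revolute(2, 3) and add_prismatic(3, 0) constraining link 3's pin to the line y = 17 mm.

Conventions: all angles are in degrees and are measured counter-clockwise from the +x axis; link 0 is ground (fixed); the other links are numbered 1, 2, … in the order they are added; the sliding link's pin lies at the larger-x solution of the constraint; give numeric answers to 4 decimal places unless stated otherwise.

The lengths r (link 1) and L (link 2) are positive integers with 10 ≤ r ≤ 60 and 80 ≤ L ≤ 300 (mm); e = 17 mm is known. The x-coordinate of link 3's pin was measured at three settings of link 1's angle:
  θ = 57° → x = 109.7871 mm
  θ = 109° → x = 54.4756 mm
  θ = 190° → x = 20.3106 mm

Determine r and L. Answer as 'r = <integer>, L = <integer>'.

constraint per measurement: (x − r cos θ)² + (r sin θ − e)² = L²
subtracting the θ₁ and θ₂ equations cancels the r² and L² terms:
r = (x₁² − x₂²) / (2[(x₁cos θ₁ + e sin θ₁) − (x₂cos θ₂ + e sin θ₂)]) = 60.0000 → r = 60
L² = (x₁ − r cos θ₁)² + (r sin θ₁ − e)² = 7055.9985 → L = 84.0000 → L = 84
check at θ₃=190°: x = 20.3106 (printed 20.3106) ✓

r = 60, L = 84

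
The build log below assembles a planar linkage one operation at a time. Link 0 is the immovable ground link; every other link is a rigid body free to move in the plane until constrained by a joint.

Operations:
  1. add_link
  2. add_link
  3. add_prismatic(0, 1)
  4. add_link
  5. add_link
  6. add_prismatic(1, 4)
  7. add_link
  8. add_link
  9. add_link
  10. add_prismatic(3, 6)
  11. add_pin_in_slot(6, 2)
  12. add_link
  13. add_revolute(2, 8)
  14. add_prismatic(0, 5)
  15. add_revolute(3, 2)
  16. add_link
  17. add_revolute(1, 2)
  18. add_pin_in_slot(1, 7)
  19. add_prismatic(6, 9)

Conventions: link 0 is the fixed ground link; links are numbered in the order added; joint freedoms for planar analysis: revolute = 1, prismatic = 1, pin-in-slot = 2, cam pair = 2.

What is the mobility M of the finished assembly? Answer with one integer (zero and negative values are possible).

(L,J1,J2)=(1,0,0); link0 fixed
link1: (2,0,0)
link2: (3,0,0)
P 0-1 [J1]: (3,1,0)
link3: (4,1,0)
link4: (5,1,0)
P 1-4 [J1]: (5,2,0)
link5: (6,2,0)
link6: (7,2,0)
link7: (8,2,0)
P 3-6 [J1]: (8,3,0)
PS 6-2 [J2]: (8,3,1)
link8: (9,3,1)
R 2-8 [J1]: (9,4,1)
P 0-5 [J1]: (9,5,1)
R 3-2 [J1]: (9,6,1)
link9: (10,6,1)
R 1-2 [J1]: (10,7,1)
PS 1-7 [J2]: (10,7,2)
P 6-9 [J1]: (10,8,2)
Grübler: 3·9 − 2·8 − 2 = 9

M = 9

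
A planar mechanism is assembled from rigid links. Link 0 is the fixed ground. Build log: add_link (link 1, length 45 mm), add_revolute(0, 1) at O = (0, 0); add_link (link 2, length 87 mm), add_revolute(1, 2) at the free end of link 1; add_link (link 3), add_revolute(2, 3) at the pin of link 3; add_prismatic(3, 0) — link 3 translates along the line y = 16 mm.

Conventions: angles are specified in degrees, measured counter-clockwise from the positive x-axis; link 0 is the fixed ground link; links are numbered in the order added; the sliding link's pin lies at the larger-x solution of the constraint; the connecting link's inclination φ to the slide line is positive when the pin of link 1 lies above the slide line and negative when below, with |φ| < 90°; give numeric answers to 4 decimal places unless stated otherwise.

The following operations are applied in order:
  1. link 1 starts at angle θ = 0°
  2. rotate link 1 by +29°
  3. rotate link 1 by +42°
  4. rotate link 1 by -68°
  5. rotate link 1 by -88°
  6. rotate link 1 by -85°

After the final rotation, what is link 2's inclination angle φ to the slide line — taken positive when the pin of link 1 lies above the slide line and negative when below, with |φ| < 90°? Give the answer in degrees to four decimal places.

geometry: r = 45 mm, L = 87 mm, e = 16 mm; θ starts at 0°
rotate link 1 by +29°: θ ← 0° +29° = 29°
rotate link 1 by +42°: θ ← 29° +42° = 71°
rotate link 1 by -68°: θ ← 71° -68° = 3°
rotate link 1 by -88°: θ ← 3° -88° = -85°
rotate link 1 by -85°: θ ← -85° -85° = -170°
h = r sin θ − e = -7.814168 − 16 = -23.814168
sin φ = h / L = -23.814168 / 87 = -0.27372607
φ = arcsin(-0.27372607) = -15.886111°

-15.8861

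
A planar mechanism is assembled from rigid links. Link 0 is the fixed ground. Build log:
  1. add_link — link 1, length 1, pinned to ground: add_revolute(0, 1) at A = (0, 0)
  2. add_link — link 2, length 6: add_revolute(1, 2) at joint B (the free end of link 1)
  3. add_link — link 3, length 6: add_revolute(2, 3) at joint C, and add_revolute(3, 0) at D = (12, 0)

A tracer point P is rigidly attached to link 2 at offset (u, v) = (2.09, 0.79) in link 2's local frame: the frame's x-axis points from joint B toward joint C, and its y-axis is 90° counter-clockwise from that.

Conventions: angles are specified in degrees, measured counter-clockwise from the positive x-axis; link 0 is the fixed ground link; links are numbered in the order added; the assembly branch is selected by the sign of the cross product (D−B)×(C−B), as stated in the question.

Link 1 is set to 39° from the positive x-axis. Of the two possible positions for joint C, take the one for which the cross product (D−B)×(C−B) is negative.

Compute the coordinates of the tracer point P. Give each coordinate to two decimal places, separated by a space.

A=(0,0), D=(12.00,0)
B = A + 1.00·(cos39°, sin39°) = (0.7771, 0.6293)
|BD| = 11.2405
circle(B,6.00) ∩ circle(D,6.00): a=5.6202, h=2.1007
  candidates: C₊=(6.5062,2.4120) cross=23.613; C₋=(6.2710,-1.7827) cross=-23.613
  branch - wants cross < 0 → take C=(6.2710,-1.7827) (cross=-23.613)
ex = (C−B)/|BC| = (0.9156,-0.4020); ey = (0.4020,0.9156)
P = B + 2.09·ex + 0.79·ey = (3.0084,0.5125)

3.01 0.51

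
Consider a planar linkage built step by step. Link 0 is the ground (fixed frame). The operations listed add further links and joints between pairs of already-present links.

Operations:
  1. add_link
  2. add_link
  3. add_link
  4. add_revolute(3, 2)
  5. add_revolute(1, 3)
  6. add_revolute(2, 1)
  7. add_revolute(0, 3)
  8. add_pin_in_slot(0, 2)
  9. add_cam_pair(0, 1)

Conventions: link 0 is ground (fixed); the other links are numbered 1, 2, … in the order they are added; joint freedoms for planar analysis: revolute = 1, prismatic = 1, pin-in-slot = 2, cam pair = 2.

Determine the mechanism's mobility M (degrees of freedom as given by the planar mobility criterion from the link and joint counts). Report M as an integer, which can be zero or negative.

L=1 J1=0 J2=0
add link → L=2 J1=0 J2=0
add link → L=3 J1=0 J2=0
add link → L=4 J1=0 J2=0
R@3,2 dof=1 J1 → L=4 J1=1 J2=0
R@1,3 dof=1 J1 → L=4 J1=2 J2=0
R@2,1 dof=1 J1 → L=4 J1=3 J2=0
R@0,3 dof=1 J1 → L=4 J1=4 J2=0
PS@0,2 dof=2 J2 → L=4 J1=4 J2=1
C@0,1 dof=2 J2 → L=4 J1=4 J2=2
M=3(L−1)−2J1−J2=3·3−2·4−2=-1

M = -1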